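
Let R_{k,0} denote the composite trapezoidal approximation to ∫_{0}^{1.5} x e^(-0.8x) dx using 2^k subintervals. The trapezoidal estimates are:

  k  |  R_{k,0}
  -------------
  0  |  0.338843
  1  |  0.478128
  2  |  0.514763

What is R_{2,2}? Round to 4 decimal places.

0.5271

Richardson extrapolation on the trapezoidal column (denominator 4−1=3):
R_{1,1} = (4·0.478128 − 0.338843) / 3 = 0.524556
R_{2,1} = 0.514763 + (0.514763 − 0.478128)/3 = 0.526975
R_{2,2} = (16·0.526975 − 0.524556) / 15 = 0.527136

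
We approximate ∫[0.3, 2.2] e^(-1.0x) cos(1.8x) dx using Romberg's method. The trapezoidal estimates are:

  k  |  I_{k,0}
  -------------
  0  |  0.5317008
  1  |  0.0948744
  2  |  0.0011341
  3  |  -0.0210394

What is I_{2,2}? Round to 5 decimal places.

I_{1,1} = 0.0948744 + (0.0948744 − 0.5317008)/3 = -0.0507344
I_{2,1} = (4·0.0011341 − 0.0948744) / 3 = -0.0301127
I_{2,2} = (16·(-0.0301127) − (-0.0507344)) / 15 = -0.0287379

-0.02874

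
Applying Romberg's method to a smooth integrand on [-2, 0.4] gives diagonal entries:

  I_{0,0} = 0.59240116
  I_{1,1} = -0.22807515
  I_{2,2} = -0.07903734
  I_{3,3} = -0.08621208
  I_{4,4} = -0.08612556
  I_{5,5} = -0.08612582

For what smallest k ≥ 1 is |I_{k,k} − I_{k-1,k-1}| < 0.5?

|I_{1,1} − I_{0,0}| = 0.82047631 ≥ 0.5
|I_{2,2} − I_{1,1}| = 0.14903781 < 0.5

k = 2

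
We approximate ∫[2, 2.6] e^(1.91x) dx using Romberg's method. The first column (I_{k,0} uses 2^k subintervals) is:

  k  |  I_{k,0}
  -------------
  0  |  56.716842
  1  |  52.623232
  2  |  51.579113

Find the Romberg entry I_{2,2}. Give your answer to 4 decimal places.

51.2292

Richardson extrapolation on the trapezoidal column (denominator 4−1=3):
I_{1,1} = 52.623232 + (52.623232 − 56.716842)/3 = 51.258695
I_{2,1} = (4·51.579113 − 52.623232) / 3 = 51.231073
I_{2,2} = (16·51.231073 − 51.258695) / 15 = 51.229232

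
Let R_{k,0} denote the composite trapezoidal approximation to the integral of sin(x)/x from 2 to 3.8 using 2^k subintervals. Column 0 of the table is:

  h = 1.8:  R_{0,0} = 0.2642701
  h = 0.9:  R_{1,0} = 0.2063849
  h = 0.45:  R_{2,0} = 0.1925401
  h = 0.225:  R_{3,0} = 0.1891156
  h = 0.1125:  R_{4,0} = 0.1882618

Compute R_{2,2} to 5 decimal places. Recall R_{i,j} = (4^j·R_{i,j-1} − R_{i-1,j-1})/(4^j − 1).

0.18798

R_{1,1} = (4·0.2063849 − 0.2642701) / 3 = 0.1870898
R_{2,1} = (4·0.1925401 − 0.2063849) / 3 = 0.1879252
R_{2,2} = 0.1879252 + (0.1879252 − 0.1870898)/15 = 0.1879809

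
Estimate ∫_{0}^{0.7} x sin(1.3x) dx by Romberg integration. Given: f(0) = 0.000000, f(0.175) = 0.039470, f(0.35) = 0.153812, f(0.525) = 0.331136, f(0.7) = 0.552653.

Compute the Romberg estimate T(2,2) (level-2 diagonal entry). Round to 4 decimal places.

T(0,0) (trapezoid, 1 panel, h=0.7000): 0.193429
T(1,0) (trapezoid, 2 panels, h=0.3500): 0.150548
T(2,0) (trapezoid, 4 panels, h=0.1750): 0.140130
T(1,1) = 0.150548 + (0.150548 − 0.193429)/3 = 0.136254
T(2,1) = 0.140130 + (0.140130 − 0.150548)/3 = 0.136657
T(2,2) = 0.136657 + (0.136657 − 0.136254)/15 = 0.136684

0.1367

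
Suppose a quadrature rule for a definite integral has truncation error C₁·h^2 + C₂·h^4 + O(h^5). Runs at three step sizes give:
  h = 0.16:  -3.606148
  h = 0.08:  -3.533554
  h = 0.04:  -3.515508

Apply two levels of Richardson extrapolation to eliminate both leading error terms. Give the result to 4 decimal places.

-3.5095

First eliminate the h^2 term (factor 2^2 = 4):
  B₁ = (4·(-3.533554) − (-3.606148))/3 = -3.509356
  B₂ = (4·(-3.515508) − (-3.533554))/3 = -3.509493
Then eliminate the h^4 term (factor 2^4 = 16):
  (16·(-3.509493) − (-3.509356))/15 = -3.509502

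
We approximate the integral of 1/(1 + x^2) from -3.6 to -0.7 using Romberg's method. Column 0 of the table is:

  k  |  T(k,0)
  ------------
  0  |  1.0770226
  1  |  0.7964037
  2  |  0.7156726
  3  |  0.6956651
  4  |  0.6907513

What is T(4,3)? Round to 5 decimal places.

0.68912

T(2,1) = (4·0.7156726 − 0.7964037) / 3 = 0.6887622
T(3,1) = 0.6956651 + (0.6956651 − 0.7156726)/3 = 0.6889959
T(4,1) = 0.6907513 + (0.6907513 − 0.6956651)/3 = 0.6891134
T(3,2) = (16·0.6889959 − 0.6887622) / 15 = 0.6890115
T(4,2) = (16·0.6891134 − 0.6889959) / 15 = 0.6891212
T(4,3) = 0.6891212 + (0.6891212 − 0.6890115)/63 = 0.6891229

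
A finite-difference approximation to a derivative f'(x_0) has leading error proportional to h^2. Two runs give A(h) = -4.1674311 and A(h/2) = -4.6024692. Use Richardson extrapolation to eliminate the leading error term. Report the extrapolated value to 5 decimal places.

The leading error scales as h^2; refining by a factor of 2 reduces it by 2^2 = 4.
Extrapolated value = (4·A(h/2) − A(h)) / (4 − 1)
= (4·(-4.6024692) − (-4.1674311)) / 3
= -14.2424457 / 3 = -4.7474819

-4.74748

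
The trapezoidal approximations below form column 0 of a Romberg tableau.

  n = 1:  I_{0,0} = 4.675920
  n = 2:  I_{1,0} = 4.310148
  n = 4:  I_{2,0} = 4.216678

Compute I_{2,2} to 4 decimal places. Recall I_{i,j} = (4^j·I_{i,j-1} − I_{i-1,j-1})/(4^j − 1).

I_{1,1} = 4.310148 + (4.310148 − 4.675920)/3 = 4.188224
I_{2,1} = 4.216678 + (4.216678 − 4.310148)/3 = 4.185521
I_{2,2} = 4.185521 + (4.185521 − 4.188224)/15 = 4.185341

4.1853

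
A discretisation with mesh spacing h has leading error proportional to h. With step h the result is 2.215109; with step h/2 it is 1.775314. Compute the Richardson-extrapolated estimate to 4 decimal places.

1.3355

The leading error scales as h; refining by a factor of 2 reduces it by 2^1 = 2.
Extrapolated value = (2·A(h/2) − A(h)) / (2 − 1)
= (2·1.775314 − 2.215109) / 1
= 1.335519 / 1 = 1.335519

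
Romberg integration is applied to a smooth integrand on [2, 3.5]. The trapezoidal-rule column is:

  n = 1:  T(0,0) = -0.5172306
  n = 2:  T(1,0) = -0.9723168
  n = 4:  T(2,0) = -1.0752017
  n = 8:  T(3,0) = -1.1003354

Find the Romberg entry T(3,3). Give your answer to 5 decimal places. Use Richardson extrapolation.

-1.10866

T(1,1) = -0.9723168 + (-0.9723168 − (-0.5172306))/3 = -1.1240122
T(2,1) = (4·(-1.0752017) − (-0.9723168)) / 3 = -1.1094967
T(3,1) = (4·(-1.1003354) − (-1.0752017)) / 3 = -1.1087133
T(2,2) = (16·(-1.1094967) − (-1.1240122)) / 15 = -1.1085290
T(3,2) = (16·(-1.1087133) − (-1.1094967)) / 15 = -1.1086611
T(3,3) = -1.1086611 + (-1.1086611 − (-1.1085290))/63 = -1.1086632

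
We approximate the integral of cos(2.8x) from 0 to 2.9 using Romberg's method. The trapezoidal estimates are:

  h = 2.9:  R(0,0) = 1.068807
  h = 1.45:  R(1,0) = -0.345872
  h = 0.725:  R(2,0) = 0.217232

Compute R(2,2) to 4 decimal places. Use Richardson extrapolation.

0.4864

Richardson extrapolation on the trapezoidal column (denominator 4−1=3):
R(1,1) = (4·(-0.345872) − 1.068807) / 3 = -0.817432
R(2,1) = (4·0.217232 − (-0.345872)) / 3 = 0.404933
R(2,2) = 0.404933 + (0.404933 − (-0.817432))/15 = 0.486424
(Column j=1 coincides with Simpson's rule on the same nodes.)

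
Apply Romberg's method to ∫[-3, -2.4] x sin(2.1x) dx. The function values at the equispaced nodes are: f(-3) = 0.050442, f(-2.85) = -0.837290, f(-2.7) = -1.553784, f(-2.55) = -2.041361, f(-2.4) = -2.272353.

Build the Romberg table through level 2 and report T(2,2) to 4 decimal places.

-0.8421

T(0,0) (trapezoid, 1 panel, h=0.6000): -0.666573
T(1,0) (trapezoid, 2 panels, h=0.3000): -0.799422
T(2,0) (trapezoid, 4 panels, h=0.1500): -0.831509
T(1,1) = -0.799422 + (-0.799422 − (-0.666573))/3 = -0.843705
T(2,1) = -0.831509 + (-0.831509 − (-0.799422))/3 = -0.842205
T(2,2) = -0.842205 + (-0.842205 − (-0.843705))/15 = -0.842105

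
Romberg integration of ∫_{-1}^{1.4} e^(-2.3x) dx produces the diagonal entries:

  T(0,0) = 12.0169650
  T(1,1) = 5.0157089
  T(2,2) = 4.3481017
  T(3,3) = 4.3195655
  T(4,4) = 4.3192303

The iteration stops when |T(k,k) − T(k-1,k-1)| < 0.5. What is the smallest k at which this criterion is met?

k = 3

|T(1,1) − T(0,0)| = 7.0012561 ≥ 0.5
|T(2,2) − T(1,1)| = 0.6676072 ≥ 0.5
|T(3,3) − T(2,2)| = 0.0285362 < 0.5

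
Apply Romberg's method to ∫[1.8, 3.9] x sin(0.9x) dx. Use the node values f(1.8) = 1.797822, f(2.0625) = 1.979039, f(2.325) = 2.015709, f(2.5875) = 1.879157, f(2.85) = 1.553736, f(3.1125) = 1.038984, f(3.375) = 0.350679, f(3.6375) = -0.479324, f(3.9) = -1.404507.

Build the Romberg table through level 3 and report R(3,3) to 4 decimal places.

2.2665

R(0,0) (trapezoid, 1 panel, h=2.1000): 0.412981
R(1,0) (trapezoid, 2 panels, h=1.0500): 1.837913
R(2,0) (trapezoid, 4 panels, h=0.5250): 2.161310
R(3,0) (trapezoid, 8 panels, h=0.2625): 2.240342
R(1,1) = 1.837913 + (1.837913 − 0.412981)/3 = 2.312890
R(2,1) = 2.161310 + (2.161310 − 1.837913)/3 = 2.269109
R(3,1) = 2.240342 + (2.240342 − 2.161310)/3 = 2.266686
R(2,2) = 2.269109 + (2.269109 − 2.312890)/15 = 2.266190
R(3,2) = 2.266686 + (2.266686 − 2.269109)/15 = 2.266524
R(3,3) = 2.266524 + (2.266524 − 2.266190)/63 = 2.266529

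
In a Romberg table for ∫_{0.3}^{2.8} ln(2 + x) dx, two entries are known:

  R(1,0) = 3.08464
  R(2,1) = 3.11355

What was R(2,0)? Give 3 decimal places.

From R(2,1) = (4·R(2,0) − R(1,0))/3, solve for R(2,0):
4·R(2,0) = 3·3.11355 + 3.08464 = 12.42529
R(2,0) = 3.10632

3.106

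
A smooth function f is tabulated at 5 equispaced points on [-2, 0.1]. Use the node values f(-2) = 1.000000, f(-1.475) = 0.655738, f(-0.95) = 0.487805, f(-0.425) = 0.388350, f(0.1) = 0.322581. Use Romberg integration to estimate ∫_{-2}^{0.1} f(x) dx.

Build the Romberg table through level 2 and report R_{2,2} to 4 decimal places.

1.1322

R_{0,0} (trapezoid, 1 panel, h=2.1000): 1.388710
R_{1,0} (trapezoid, 2 panels, h=1.0500): 1.206550
R_{2,0} (trapezoid, 4 panels, h=0.5250): 1.151421
R_{1,1} = 1.206550 + (1.206550 − 1.388710)/3 = 1.145830
R_{2,1} = 1.151421 + (1.151421 − 1.206550)/3 = 1.133045
R_{2,2} = 1.133045 + (1.133045 − 1.145830)/15 = 1.132193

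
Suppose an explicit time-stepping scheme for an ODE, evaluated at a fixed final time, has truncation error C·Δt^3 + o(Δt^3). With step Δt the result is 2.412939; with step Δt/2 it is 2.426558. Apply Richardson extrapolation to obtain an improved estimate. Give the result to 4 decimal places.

The leading error scales as Δt^3; refining by a factor of 2 reduces it by 2^3 = 8.
Extrapolated value = (8·A(Δt/2) − A(Δt)) / (8 − 1)
= (8·2.426558 − 2.412939) / 7
= 16.999525 / 7 = 2.428504

2.4285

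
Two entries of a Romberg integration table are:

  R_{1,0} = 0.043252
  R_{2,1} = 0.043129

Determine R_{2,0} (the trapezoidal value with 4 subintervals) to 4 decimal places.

From R_{2,1} = (4·R_{2,0} − R_{1,0})/3, solve for R_{2,0}:
4·R_{2,0} = 3·0.043129 + 0.043252 = 0.172639
R_{2,0} = 0.043160

0.0432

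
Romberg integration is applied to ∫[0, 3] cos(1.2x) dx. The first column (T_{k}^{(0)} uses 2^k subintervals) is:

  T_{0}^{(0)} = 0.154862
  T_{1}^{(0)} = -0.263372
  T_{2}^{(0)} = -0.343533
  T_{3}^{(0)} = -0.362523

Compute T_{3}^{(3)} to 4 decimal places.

T_{1}^{(1)} = -0.263372 + (-0.263372 − 0.154862)/3 = -0.402783
T_{2}^{(1)} = (4·(-0.343533) − (-0.263372)) / 3 = -0.370253
T_{3}^{(1)} = -0.362523 + (-0.362523 − (-0.343533))/3 = -0.368853
T_{2}^{(2)} = (16·(-0.370253) − (-0.402783)) / 15 = -0.368084
T_{3}^{(2)} = (16·(-0.368853) − (-0.370253)) / 15 = -0.368760
T_{3}^{(3)} = (64·(-0.368760) − (-0.368084)) / 63 = -0.368771

-0.3688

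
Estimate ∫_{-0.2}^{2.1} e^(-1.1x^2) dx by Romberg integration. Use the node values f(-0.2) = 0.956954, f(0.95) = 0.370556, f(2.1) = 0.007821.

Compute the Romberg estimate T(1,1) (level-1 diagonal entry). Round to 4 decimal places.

T(0,0) (trapezoid, 1 panel, h=2.3000): 1.109491
T(1,0) (trapezoid, 2 panels, h=1.1500): 0.980885
T(1,1) = 0.980885 + (0.980885 − 1.109491)/3 = 0.938016

0.9380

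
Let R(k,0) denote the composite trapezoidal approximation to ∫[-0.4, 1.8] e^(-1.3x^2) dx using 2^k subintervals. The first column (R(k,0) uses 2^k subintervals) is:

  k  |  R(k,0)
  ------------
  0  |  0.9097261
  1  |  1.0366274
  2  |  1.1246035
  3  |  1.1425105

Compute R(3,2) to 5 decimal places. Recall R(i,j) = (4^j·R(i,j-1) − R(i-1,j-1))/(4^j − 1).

1.14812

R(2,1) = (4·1.1246035 − 1.0366274) / 3 = 1.1539289
R(3,1) = 1.1425105 + (1.1425105 − 1.1246035)/3 = 1.1484795
R(3,2) = (16·1.1484795 − 1.1539289) / 15 = 1.1481162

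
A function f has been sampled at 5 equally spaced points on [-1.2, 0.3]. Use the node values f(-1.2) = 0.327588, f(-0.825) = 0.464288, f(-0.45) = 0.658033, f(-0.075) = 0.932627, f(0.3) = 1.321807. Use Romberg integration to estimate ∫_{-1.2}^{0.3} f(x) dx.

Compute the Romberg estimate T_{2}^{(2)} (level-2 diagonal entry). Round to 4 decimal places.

1.0691

T_{0}^{(0)} (trapezoid, 1 panel, h=1.5000): 1.237046
T_{1}^{(0)} (trapezoid, 2 panels, h=0.7500): 1.112048
T_{2}^{(0)} (trapezoid, 4 panels, h=0.3750): 1.079867
T_{1}^{(1)} = 1.112048 + (1.112048 − 1.237046)/3 = 1.070382
T_{2}^{(1)} = 1.079867 + (1.079867 − 1.112048)/3 = 1.069140
T_{2}^{(2)} = 1.069140 + (1.069140 − 1.070382)/15 = 1.069057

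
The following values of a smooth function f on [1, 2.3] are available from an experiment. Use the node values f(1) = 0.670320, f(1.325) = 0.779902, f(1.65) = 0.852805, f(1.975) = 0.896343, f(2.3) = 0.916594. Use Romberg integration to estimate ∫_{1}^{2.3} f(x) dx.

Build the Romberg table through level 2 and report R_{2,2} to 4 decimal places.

R_{0,0} (trapezoid, 1 panel, h=1.3000): 1.031494
R_{1,0} (trapezoid, 2 panels, h=0.6500): 1.070070
R_{2,0} (trapezoid, 4 panels, h=0.3250): 1.079815
R_{1,1} = 1.070070 + (1.070070 − 1.031494)/3 = 1.082929
R_{2,1} = 1.079815 + (1.079815 − 1.070070)/3 = 1.083063
R_{2,2} = 1.083063 + (1.083063 − 1.082929)/15 = 1.083072

1.0831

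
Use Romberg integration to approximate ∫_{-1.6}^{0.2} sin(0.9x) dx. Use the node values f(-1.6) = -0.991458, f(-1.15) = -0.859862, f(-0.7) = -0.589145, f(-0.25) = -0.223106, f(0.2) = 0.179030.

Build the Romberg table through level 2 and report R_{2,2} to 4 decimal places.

R_{0,0} (trapezoid, 1 panel, h=1.8000): -0.731185
R_{1,0} (trapezoid, 2 panels, h=0.9000): -0.895823
R_{2,0} (trapezoid, 4 panels, h=0.4500): -0.935247
R_{1,1} = -0.895823 + (-0.895823 − (-0.731185))/3 = -0.950702
R_{2,1} = -0.935247 + (-0.935247 − (-0.895823))/3 = -0.948388
R_{2,2} = -0.948388 + (-0.948388 − (-0.950702))/15 = -0.948234

-0.9482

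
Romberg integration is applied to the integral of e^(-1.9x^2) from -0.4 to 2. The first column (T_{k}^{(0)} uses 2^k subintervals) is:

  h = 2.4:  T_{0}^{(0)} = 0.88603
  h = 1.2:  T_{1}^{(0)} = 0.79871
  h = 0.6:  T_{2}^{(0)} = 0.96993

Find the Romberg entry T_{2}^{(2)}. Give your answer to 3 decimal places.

Richardson extrapolation on the trapezoidal column (denominator 4−1=3):
T_{1}^{(1)} = 0.79871 + (0.79871 − 0.88603)/3 = 0.76960
T_{2}^{(1)} = (4·0.96993 − 0.79871) / 3 = 1.02700
T_{2}^{(2)} = 1.02700 + (1.02700 − 0.76960)/15 = 1.04416

1.044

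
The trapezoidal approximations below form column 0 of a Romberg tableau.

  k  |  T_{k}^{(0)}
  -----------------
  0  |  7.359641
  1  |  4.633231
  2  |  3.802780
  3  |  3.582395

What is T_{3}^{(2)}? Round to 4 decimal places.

3.5078

Richardson extrapolation on the trapezoidal column (denominator 4−1=3):
T_{2}^{(1)} = 3.802780 + (3.802780 − 4.633231)/3 = 3.525963
T_{3}^{(1)} = 3.582395 + (3.582395 − 3.802780)/3 = 3.508933
T_{3}^{(2)} = 3.508933 + (3.508933 − 3.525963)/15 = 3.507798
(Column j=1 coincides with Simpson's rule on the same nodes.)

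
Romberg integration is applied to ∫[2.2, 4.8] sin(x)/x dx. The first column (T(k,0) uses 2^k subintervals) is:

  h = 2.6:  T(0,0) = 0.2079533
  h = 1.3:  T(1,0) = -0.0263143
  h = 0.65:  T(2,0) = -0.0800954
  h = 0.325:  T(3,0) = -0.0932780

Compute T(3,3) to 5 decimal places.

-0.09765

T(1,1) = (4·(-0.0263143) − 0.2079533) / 3 = -0.1044035
T(2,1) = (4·(-0.0800954) − (-0.0263143)) / 3 = -0.0980224
T(3,1) = (4·(-0.0932780) − (-0.0800954)) / 3 = -0.0976722
T(2,2) = -0.0980224 + (-0.0980224 − (-0.1044035))/15 = -0.0975970
T(3,2) = -0.0976722 + (-0.0976722 − (-0.0980224))/15 = -0.0976489
T(3,3) = -0.0976489 + (-0.0976489 − (-0.0975970))/63 = -0.0976497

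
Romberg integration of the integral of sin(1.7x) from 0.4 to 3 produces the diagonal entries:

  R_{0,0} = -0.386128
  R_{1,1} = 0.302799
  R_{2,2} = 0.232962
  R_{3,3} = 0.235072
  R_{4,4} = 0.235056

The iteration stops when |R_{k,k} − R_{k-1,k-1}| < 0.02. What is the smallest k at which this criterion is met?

k = 3

|R_{1,1} − R_{0,0}| = 0.688927 ≥ 0.02
|R_{2,2} − R_{1,1}| = 0.069837 ≥ 0.02
|R_{3,3} − R_{2,2}| = 0.002110 < 0.02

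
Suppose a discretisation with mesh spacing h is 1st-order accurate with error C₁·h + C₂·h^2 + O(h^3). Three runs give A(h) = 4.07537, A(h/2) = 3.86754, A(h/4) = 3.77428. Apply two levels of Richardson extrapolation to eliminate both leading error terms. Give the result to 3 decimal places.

First eliminate the h term (factor 2^1 = 2):
  B₁ = (2·3.86754 − 4.07537)/1 = 3.65971
  B₂ = (2·3.77428 − 3.86754)/1 = 3.68102
Then eliminate the h^2 term (factor 2^2 = 4):
  (4·3.68102 − 3.65971)/3 = 3.68812

3.688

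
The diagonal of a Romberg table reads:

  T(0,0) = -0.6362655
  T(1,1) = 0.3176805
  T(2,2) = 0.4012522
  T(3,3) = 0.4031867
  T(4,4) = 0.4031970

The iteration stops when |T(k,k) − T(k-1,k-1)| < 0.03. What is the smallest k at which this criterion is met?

|T(1,1) − T(0,0)| = 0.9539460 ≥ 0.03
|T(2,2) − T(1,1)| = 0.0835717 ≥ 0.03
|T(3,3) − T(2,2)| = 0.0019345 < 0.03

k = 3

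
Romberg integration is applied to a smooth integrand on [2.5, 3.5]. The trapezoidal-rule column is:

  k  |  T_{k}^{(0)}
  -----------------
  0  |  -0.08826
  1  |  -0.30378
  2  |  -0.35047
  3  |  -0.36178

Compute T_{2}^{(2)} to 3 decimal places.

Richardson extrapolation on the trapezoidal column (denominator 4−1=3):
T_{1}^{(1)} = -0.30378 + (-0.30378 − (-0.08826))/3 = -0.37562
T_{2}^{(1)} = (4·(-0.35047) − (-0.30378)) / 3 = -0.36603
T_{2}^{(2)} = -0.36603 + (-0.36603 − (-0.37562))/15 = -0.36539

-0.365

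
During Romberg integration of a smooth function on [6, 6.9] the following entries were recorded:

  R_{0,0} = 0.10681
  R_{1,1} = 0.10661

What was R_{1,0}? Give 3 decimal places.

From R_{1,1} = (4·R_{1,0} − R_{0,0})/3, solve for R_{1,0}:
4·R_{1,0} = 3·0.10661 + 0.10681 = 0.42664
R_{1,0} = 0.10666

0.107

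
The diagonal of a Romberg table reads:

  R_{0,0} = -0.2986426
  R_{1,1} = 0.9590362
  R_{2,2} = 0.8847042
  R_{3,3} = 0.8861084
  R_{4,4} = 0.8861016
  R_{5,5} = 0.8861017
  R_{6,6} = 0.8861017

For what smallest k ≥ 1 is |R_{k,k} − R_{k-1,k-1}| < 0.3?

k = 2

|R_{1,1} − R_{0,0}| = 1.2576788 ≥ 0.3
|R_{2,2} − R_{1,1}| = 0.0743320 < 0.3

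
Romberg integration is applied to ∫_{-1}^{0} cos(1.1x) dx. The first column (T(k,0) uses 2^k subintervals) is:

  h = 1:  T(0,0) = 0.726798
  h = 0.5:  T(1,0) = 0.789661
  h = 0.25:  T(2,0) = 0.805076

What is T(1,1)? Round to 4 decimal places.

Richardson extrapolation on the trapezoidal column (denominator 4−1=3):
T(1,1) = 0.789661 + (0.789661 − 0.726798)/3 = 0.810615

0.8106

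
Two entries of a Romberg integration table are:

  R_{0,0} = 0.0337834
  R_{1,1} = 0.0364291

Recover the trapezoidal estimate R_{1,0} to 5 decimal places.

0.03577

From R_{1,1} = (4·R_{1,0} − R_{0,0})/3, solve for R_{1,0}:
4·R_{1,0} = 3·0.0364291 + 0.0337834 = 0.1430707
R_{1,0} = 0.0357677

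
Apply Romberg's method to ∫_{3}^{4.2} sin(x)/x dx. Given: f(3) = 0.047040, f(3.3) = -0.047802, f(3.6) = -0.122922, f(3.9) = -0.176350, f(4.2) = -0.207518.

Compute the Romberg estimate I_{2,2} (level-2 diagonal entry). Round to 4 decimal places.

-0.1303

I_{0,0} (trapezoid, 1 panel, h=1.2000): -0.096287
I_{1,0} (trapezoid, 2 panels, h=0.6000): -0.121897
I_{2,0} (trapezoid, 4 panels, h=0.3000): -0.128194
I_{1,1} = -0.121897 + (-0.121897 − (-0.096287))/3 = -0.130434
I_{2,1} = -0.128194 + (-0.128194 − (-0.121897))/3 = -0.130293
I_{2,2} = -0.130293 + (-0.130293 − (-0.130434))/15 = -0.130284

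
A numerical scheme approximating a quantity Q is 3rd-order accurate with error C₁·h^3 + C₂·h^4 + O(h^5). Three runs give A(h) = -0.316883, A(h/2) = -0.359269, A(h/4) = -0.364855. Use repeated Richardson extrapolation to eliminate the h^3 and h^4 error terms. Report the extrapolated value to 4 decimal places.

First eliminate the h^3 term (factor 2^3 = 8):
  B₁ = (8·(-0.359269) − (-0.316883))/7 = -0.365324
  B₂ = (8·(-0.364855) − (-0.359269))/7 = -0.365653
Then eliminate the h^4 term (factor 2^4 = 16):
  (16·(-0.365653) − (-0.365324))/15 = -0.365675

-0.3657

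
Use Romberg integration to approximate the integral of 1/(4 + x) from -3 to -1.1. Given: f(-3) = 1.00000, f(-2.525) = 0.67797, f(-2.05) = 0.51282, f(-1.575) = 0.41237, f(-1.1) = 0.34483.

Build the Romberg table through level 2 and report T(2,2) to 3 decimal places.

1.065

T(0,0) (trapezoid, 1 panel, h=1.9000): 1.27759
T(1,0) (trapezoid, 2 panels, h=0.9500): 1.12597
T(2,0) (trapezoid, 4 panels, h=0.4750): 1.08090
T(1,1) = 1.12597 + (1.12597 − 1.27759)/3 = 1.07543
T(2,1) = 1.08090 + (1.08090 − 1.12597)/3 = 1.06588
T(2,2) = 1.06588 + (1.06588 − 1.07543)/15 = 1.06524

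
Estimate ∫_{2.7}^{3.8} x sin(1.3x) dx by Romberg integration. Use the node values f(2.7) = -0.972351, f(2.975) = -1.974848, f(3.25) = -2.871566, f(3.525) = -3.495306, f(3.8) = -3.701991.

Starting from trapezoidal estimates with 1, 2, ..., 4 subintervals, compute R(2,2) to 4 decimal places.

-2.9605

R(0,0) (trapezoid, 1 panel, h=1.1000): -2.570888
R(1,0) (trapezoid, 2 panels, h=0.5500): -2.864805
R(2,0) (trapezoid, 4 panels, h=0.2750): -2.936695
R(1,1) = -2.864805 + (-2.864805 − (-2.570888))/3 = -2.962777
R(2,1) = -2.936695 + (-2.936695 − (-2.864805))/3 = -2.960658
R(2,2) = -2.960658 + (-2.960658 − (-2.962777))/15 = -2.960517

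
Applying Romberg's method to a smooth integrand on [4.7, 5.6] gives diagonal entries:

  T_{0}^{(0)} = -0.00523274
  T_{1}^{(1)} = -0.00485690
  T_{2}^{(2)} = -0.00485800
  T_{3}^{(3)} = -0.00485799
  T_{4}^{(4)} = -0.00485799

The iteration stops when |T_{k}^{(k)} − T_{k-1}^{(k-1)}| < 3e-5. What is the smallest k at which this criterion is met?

|T_{1}^{(1)} − T_{0}^{(0)}| = 0.00037584 ≥ 3e-5
|T_{2}^{(2)} − T_{1}^{(1)}| = 0.00000110 < 3e-5

k = 2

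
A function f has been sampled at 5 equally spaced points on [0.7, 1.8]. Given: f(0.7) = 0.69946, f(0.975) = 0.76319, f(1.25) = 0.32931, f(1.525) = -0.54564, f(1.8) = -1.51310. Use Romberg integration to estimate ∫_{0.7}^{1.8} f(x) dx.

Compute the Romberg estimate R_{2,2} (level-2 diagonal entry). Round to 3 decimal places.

R_{0,0} (trapezoid, 1 panel, h=1.1000): -0.44750
R_{1,0} (trapezoid, 2 panels, h=0.5500): -0.04263
R_{2,0} (trapezoid, 4 panels, h=0.2750): 0.03851
R_{1,1} = -0.04263 + (-0.04263 − (-0.44750))/3 = 0.09233
R_{2,1} = 0.03851 + (0.03851 − (-0.04263))/3 = 0.06556
R_{2,2} = 0.06556 + (0.06556 − 0.09233)/15 = 0.06378

0.064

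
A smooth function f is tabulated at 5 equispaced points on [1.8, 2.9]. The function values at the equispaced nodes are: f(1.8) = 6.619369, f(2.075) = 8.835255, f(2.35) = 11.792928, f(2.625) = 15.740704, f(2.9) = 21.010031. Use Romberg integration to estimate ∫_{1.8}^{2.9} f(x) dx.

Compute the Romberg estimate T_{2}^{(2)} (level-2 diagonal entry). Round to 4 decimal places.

13.7054

T_{0}^{(0)} (trapezoid, 1 panel, h=1.1000): 15.196170
T_{1}^{(0)} (trapezoid, 2 panels, h=0.5500): 14.084195
T_{2}^{(0)} (trapezoid, 4 panels, h=0.2750): 13.800486
T_{1}^{(1)} = 14.084195 + (14.084195 − 15.196170)/3 = 13.713537
T_{2}^{(1)} = 13.800486 + (13.800486 − 14.084195)/3 = 13.705916
T_{2}^{(2)} = 13.705916 + (13.705916 − 13.713537)/15 = 13.705408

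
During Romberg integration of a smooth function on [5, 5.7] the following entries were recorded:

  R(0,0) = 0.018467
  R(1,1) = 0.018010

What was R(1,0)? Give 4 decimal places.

From R(1,1) = (4·R(1,0) − R(0,0))/3, solve for R(1,0):
4·R(1,0) = 3·0.018010 + 0.018467 = 0.072497
R(1,0) = 0.018124

0.0181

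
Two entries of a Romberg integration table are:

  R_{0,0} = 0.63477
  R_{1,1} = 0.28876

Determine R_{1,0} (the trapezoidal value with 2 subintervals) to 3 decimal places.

0.375

From R_{1,1} = (4·R_{1,0} − R_{0,0})/3, solve for R_{1,0}:
4·R_{1,0} = 3·0.28876 + 0.63477 = 1.50105
R_{1,0} = 0.37526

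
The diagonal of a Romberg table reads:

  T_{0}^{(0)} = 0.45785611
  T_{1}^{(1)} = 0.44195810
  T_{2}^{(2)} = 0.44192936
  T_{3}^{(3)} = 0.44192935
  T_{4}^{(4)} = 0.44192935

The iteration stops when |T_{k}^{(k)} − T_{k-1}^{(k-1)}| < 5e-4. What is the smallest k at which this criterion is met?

k = 2

|T_{1}^{(1)} − T_{0}^{(0)}| = 0.01589801 ≥ 5e-4
|T_{2}^{(2)} − T_{1}^{(1)}| = 0.00002874 < 5e-4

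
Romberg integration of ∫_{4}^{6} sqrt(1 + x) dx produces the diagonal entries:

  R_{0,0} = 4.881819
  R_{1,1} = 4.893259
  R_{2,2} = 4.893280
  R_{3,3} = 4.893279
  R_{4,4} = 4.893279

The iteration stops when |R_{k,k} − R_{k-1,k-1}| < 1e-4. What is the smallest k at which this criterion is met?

|R_{1,1} − R_{0,0}| = 0.011440 ≥ 1e-4
|R_{2,2} − R_{1,1}| = 0.000021 < 1e-4

k = 2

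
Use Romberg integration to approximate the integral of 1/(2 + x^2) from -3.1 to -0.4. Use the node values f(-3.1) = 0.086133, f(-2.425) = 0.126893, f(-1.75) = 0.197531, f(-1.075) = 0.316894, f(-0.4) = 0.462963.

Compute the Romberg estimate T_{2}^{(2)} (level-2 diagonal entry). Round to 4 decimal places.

T_{0}^{(0)} (trapezoid, 1 panel, h=2.7000): 0.741280
T_{1}^{(0)} (trapezoid, 2 panels, h=1.3500): 0.637307
T_{2}^{(0)} (trapezoid, 4 panels, h=0.6750): 0.618210
T_{1}^{(1)} = 0.637307 + (0.637307 − 0.741280)/3 = 0.602649
T_{2}^{(1)} = 0.618210 + (0.618210 − 0.637307)/3 = 0.611844
T_{2}^{(2)} = 0.611844 + (0.611844 − 0.602649)/15 = 0.612457

0.6125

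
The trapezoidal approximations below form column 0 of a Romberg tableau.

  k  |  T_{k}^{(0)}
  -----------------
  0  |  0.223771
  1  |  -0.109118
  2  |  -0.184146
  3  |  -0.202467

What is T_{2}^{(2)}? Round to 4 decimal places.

-0.2084

Richardson extrapolation on the trapezoidal column (denominator 4−1=3):
T_{1}^{(1)} = -0.109118 + (-0.109118 − 0.223771)/3 = -0.220081
T_{2}^{(1)} = (4·(-0.184146) − (-0.109118)) / 3 = -0.209155
T_{2}^{(2)} = (16·(-0.209155) − (-0.220081)) / 15 = -0.208427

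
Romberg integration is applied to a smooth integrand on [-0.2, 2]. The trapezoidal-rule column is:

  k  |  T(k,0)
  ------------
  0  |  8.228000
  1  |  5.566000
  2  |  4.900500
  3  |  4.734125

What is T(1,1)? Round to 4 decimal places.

4.6787

Richardson extrapolation on the trapezoidal column (denominator 4−1=3):
T(1,1) = (4·5.566000 − 8.228000) / 3 = 4.678667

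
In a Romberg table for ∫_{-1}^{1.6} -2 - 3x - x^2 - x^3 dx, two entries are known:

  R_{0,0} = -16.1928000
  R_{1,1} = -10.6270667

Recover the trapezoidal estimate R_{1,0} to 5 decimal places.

From R_{1,1} = (4·R_{1,0} − R_{0,0})/3, solve for R_{1,0}:
4·R_{1,0} = 3·(-10.6270667) + (-16.1928000) = -48.0740001
R_{1,0} = -12.0185000

-12.01850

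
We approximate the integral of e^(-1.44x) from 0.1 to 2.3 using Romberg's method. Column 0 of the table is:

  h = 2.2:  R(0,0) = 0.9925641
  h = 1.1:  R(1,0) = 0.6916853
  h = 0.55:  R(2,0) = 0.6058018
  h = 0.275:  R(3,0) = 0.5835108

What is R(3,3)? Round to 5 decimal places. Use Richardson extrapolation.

Richardson extrapolation on the trapezoidal column (denominator 4−1=3):
R(1,1) = 0.6916853 + (0.6916853 − 0.9925641)/3 = 0.5913924
R(2,1) = 0.6058018 + (0.6058018 − 0.6916853)/3 = 0.5771740
R(3,1) = (4·0.5835108 − 0.6058018) / 3 = 0.5760805
R(2,2) = (16·0.5771740 − 0.5913924) / 15 = 0.5762261
R(3,2) = (16·0.5760805 − 0.5771740) / 15 = 0.5760076
R(3,3) = 0.5760076 + (0.5760076 − 0.5762261)/63 = 0.5760041

0.57600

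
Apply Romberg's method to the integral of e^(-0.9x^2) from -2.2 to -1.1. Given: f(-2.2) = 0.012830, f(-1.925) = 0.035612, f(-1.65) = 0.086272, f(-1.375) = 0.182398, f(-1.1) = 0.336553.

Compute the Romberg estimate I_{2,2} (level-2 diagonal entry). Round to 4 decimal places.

0.1278

I_{0,0} (trapezoid, 1 panel, h=1.1000): 0.192161
I_{1,0} (trapezoid, 2 panels, h=0.5500): 0.143530
I_{2,0} (trapezoid, 4 panels, h=0.2750): 0.131718
I_{1,1} = 0.143530 + (0.143530 − 0.192161)/3 = 0.127320
I_{2,1} = 0.131718 + (0.131718 − 0.143530)/3 = 0.127781
I_{2,2} = 0.127781 + (0.127781 − 0.127320)/15 = 0.127812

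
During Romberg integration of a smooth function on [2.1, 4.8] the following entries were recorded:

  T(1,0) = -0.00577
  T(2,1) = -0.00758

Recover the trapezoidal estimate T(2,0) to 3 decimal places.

From T(2,1) = (4·T(2,0) − T(1,0))/3, solve for T(2,0):
4·T(2,0) = 3·(-0.00758) + (-0.00577) = -0.02851
T(2,0) = -0.00713

-0.007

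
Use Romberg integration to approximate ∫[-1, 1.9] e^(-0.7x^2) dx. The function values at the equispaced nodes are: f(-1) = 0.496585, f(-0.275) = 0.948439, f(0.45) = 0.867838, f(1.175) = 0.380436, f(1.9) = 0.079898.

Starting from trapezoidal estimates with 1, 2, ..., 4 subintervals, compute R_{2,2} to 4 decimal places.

1.8358

R_{0,0} (trapezoid, 1 panel, h=2.9000): 0.835900
R_{1,0} (trapezoid, 2 panels, h=1.4500): 1.676315
R_{2,0} (trapezoid, 4 panels, h=0.7250): 1.801592
R_{1,1} = 1.676315 + (1.676315 − 0.835900)/3 = 1.956453
R_{2,1} = 1.801592 + (1.801592 − 1.676315)/3 = 1.843351
R_{2,2} = 1.843351 + (1.843351 − 1.956453)/15 = 1.835811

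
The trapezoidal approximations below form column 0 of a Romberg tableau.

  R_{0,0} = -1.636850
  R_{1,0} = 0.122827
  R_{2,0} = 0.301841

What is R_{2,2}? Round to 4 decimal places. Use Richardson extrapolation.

R_{1,1} = 0.122827 + (0.122827 − (-1.636850))/3 = 0.709386
R_{2,1} = 0.301841 + (0.301841 − 0.122827)/3 = 0.361512
R_{2,2} = 0.361512 + (0.361512 − 0.709386)/15 = 0.338320

0.3383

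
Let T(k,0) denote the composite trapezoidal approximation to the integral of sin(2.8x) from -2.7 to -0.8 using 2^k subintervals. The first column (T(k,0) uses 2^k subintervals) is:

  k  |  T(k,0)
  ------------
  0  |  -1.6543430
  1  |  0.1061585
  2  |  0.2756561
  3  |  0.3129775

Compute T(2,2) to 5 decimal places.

0.30810

Richardson extrapolation on the trapezoidal column (denominator 4−1=3):
T(1,1) = 0.1061585 + (0.1061585 − (-1.6543430))/3 = 0.6929923
T(2,1) = (4·0.2756561 − 0.1061585) / 3 = 0.3321553
T(2,2) = (16·0.3321553 − 0.6929923) / 15 = 0.3080995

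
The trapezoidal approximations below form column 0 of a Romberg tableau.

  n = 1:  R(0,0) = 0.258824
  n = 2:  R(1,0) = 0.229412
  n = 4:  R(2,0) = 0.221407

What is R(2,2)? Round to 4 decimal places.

Richardson extrapolation on the trapezoidal column (denominator 4−1=3):
R(1,1) = (4·0.229412 − 0.258824) / 3 = 0.219608
R(2,1) = 0.221407 + (0.221407 − 0.229412)/3 = 0.218739
R(2,2) = (16·0.218739 − 0.219608) / 15 = 0.218681

0.2187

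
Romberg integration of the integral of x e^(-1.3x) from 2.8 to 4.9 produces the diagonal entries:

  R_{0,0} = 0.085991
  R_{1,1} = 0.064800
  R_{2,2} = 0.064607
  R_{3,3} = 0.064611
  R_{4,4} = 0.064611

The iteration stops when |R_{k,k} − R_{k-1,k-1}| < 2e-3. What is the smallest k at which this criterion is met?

k = 2

|R_{1,1} − R_{0,0}| = 0.021191 ≥ 2e-3
|R_{2,2} − R_{1,1}| = 0.000193 < 2e-3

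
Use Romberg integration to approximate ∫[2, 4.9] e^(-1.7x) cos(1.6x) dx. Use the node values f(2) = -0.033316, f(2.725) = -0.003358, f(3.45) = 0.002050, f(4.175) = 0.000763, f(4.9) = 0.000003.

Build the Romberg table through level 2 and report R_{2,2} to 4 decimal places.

-0.0094

R_{0,0} (trapezoid, 1 panel, h=2.9000): -0.048304
R_{1,0} (trapezoid, 2 panels, h=1.4500): -0.021179
R_{2,0} (trapezoid, 4 panels, h=0.7250): -0.012471
R_{1,1} = -0.021179 + (-0.021179 − (-0.048304))/3 = -0.012137
R_{2,1} = -0.012471 + (-0.012471 − (-0.021179))/3 = -0.009568
R_{2,2} = -0.009568 + (-0.009568 − (-0.012137))/15 = -0.009397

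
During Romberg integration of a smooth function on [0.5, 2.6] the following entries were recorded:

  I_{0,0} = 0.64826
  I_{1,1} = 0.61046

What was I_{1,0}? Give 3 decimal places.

0.620

From I_{1,1} = (4·I_{1,0} − I_{0,0})/3, solve for I_{1,0}:
4·I_{1,0} = 3·0.61046 + 0.64826 = 2.47964
I_{1,0} = 0.61991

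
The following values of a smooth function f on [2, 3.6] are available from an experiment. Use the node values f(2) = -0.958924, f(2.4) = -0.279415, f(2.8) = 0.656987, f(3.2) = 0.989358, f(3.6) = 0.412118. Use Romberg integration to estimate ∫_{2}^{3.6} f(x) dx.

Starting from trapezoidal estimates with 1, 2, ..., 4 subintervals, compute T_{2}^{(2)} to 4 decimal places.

T_{0}^{(0)} (trapezoid, 1 panel, h=1.6000): -0.437445
T_{1}^{(0)} (trapezoid, 2 panels, h=0.8000): 0.306867
T_{2}^{(0)} (trapezoid, 4 panels, h=0.4000): 0.437411
T_{1}^{(1)} = 0.306867 + (0.306867 − (-0.437445))/3 = 0.554971
T_{2}^{(1)} = 0.437411 + (0.437411 − 0.306867)/3 = 0.480926
T_{2}^{(2)} = 0.480926 + (0.480926 − 0.554971)/15 = 0.475990

0.4760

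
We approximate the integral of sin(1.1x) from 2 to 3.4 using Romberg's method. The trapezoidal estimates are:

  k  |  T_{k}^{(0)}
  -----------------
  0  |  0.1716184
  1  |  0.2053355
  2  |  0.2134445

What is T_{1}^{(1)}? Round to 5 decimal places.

Richardson extrapolation on the trapezoidal column (denominator 4−1=3):
T_{1}^{(1)} = 0.2053355 + (0.2053355 − 0.1716184)/3 = 0.2165745

0.21657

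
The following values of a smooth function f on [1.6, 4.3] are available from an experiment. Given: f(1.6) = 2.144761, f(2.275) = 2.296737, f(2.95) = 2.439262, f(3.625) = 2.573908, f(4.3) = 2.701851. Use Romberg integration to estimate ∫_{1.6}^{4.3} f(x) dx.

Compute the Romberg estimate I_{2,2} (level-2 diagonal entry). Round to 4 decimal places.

6.5717

I_{0,0} (trapezoid, 1 panel, h=2.7000): 6.542926
I_{1,0} (trapezoid, 2 panels, h=1.3500): 6.564467
I_{2,0} (trapezoid, 4 panels, h=0.6750): 6.569919
I_{1,1} = 6.564467 + (6.564467 − 6.542926)/3 = 6.571647
I_{2,1} = 6.569919 + (6.569919 − 6.564467)/3 = 6.571736
I_{2,2} = 6.571736 + (6.571736 − 6.571647)/15 = 6.571742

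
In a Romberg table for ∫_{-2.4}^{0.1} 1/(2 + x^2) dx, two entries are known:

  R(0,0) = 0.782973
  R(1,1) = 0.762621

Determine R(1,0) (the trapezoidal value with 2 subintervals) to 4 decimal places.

From R(1,1) = (4·R(1,0) − R(0,0))/3, solve for R(1,0):
4·R(1,0) = 3·0.762621 + 0.782973 = 3.070836
R(1,0) = 0.767709

0.7677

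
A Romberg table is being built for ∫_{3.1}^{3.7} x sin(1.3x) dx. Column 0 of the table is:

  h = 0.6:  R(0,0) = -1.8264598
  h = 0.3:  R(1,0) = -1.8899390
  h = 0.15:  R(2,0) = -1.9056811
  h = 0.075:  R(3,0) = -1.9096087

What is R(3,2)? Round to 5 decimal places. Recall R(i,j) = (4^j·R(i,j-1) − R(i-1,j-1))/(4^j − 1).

Richardson extrapolation on the trapezoidal column (denominator 4−1=3):
R(2,1) = (4·(-1.9056811) − (-1.8899390)) / 3 = -1.9109285
R(3,1) = (4·(-1.9096087) − (-1.9056811)) / 3 = -1.9109179
R(3,2) = (16·(-1.9109179) − (-1.9109285)) / 15 = -1.9109172

-1.91092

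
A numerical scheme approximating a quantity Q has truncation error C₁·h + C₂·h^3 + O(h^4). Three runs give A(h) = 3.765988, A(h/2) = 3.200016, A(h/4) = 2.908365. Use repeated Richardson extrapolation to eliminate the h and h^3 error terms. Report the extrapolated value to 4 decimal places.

2.6142

First eliminate the h term (factor 2^1 = 2):
  B₁ = (2·3.200016 − 3.765988)/1 = 2.634044
  B₂ = (2·2.908365 − 3.200016)/1 = 2.616714
Then eliminate the h^3 term (factor 2^3 = 8):
  (8·2.616714 − 2.634044)/7 = 2.614238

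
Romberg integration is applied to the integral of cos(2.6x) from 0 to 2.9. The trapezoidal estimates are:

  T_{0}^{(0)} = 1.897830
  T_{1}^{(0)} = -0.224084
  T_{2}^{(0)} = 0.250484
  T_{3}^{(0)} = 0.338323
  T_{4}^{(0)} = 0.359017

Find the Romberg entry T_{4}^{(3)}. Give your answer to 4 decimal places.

Richardson extrapolation on the trapezoidal column (denominator 4−1=3):
T_{2}^{(1)} = 0.250484 + (0.250484 − (-0.224084))/3 = 0.408673
T_{3}^{(1)} = (4·0.338323 − 0.250484) / 3 = 0.367603
T_{4}^{(1)} = 0.359017 + (0.359017 − 0.338323)/3 = 0.365915
T_{3}^{(2)} = 0.367603 + (0.367603 − 0.408673)/15 = 0.364865
T_{4}^{(2)} = (16·0.365915 − 0.367603) / 15 = 0.365802
T_{4}^{(3)} = 0.365802 + (0.365802 − 0.364865)/63 = 0.365817
(Column j=1 coincides with Simpson's rule on the same nodes.)

0.3658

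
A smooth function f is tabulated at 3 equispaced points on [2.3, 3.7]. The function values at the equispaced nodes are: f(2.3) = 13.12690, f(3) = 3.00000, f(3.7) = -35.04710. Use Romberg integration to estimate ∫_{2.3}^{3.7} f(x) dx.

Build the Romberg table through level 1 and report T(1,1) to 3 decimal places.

-2.315

T(0,0) (trapezoid, 1 panel, h=1.4000): -15.34414
T(1,0) (trapezoid, 2 panels, h=0.7000): -5.57207
T(1,1) = -5.57207 + (-5.57207 − (-15.34414))/3 = -2.31471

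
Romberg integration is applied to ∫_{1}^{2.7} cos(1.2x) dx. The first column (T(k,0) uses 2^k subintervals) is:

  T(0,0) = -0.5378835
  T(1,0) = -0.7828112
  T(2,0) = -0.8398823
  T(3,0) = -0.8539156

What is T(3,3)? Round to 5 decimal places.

-0.85857

T(1,1) = -0.7828112 + (-0.7828112 − (-0.5378835))/3 = -0.8644538
T(2,1) = (4·(-0.8398823) − (-0.7828112)) / 3 = -0.8589060
T(3,1) = -0.8539156 + (-0.8539156 − (-0.8398823))/3 = -0.8585934
T(2,2) = -0.8589060 + (-0.8589060 − (-0.8644538))/15 = -0.8585361
T(3,2) = -0.8585934 + (-0.8585934 − (-0.8589060))/15 = -0.8585726
T(3,3) = -0.8585726 + (-0.8585726 − (-0.8585361))/63 = -0.8585732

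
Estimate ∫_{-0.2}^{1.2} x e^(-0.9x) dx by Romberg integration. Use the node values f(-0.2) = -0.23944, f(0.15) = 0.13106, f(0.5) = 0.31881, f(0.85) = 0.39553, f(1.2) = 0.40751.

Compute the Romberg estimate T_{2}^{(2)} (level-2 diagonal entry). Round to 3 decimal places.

0.340

T_{0}^{(0)} (trapezoid, 1 panel, h=1.4000): 0.11765
T_{1}^{(0)} (trapezoid, 2 panels, h=0.7000): 0.28199
T_{2}^{(0)} (trapezoid, 4 panels, h=0.3500): 0.32530
T_{1}^{(1)} = 0.28199 + (0.28199 − 0.11765)/3 = 0.33677
T_{2}^{(1)} = 0.32530 + (0.32530 − 0.28199)/3 = 0.33974
T_{2}^{(2)} = 0.33974 + (0.33974 − 0.33677)/15 = 0.33994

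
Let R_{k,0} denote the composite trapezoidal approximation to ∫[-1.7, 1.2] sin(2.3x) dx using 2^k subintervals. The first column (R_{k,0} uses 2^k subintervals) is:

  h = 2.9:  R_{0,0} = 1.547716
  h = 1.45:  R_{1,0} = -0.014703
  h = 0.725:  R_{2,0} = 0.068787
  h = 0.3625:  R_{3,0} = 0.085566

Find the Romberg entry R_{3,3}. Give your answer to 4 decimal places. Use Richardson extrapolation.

0.0900

Richardson extrapolation on the trapezoidal column (denominator 4−1=3):
R_{1,1} = -0.014703 + (-0.014703 − 1.547716)/3 = -0.535509
R_{2,1} = 0.068787 + (0.068787 − (-0.014703))/3 = 0.096617
R_{3,1} = 0.085566 + (0.085566 − 0.068787)/3 = 0.091159
R_{2,2} = (16·0.096617 − (-0.535509)) / 15 = 0.138759
R_{3,2} = 0.091159 + (0.091159 − 0.096617)/15 = 0.090795
R_{3,3} = 0.090795 + (0.090795 − 0.138759)/63 = 0.090034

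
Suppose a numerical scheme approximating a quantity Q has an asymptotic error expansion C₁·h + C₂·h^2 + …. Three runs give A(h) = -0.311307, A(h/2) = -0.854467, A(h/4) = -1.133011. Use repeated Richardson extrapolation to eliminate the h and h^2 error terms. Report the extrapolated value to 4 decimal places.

First eliminate the h term (factor 2^1 = 2):
  B₁ = (2·(-0.854467) − (-0.311307))/1 = -1.397627
  B₂ = (2·(-1.133011) − (-0.854467))/1 = -1.411555
Then eliminate the h^2 term (factor 2^2 = 4):
  (4·(-1.411555) − (-1.397627))/3 = -1.416198

-1.4162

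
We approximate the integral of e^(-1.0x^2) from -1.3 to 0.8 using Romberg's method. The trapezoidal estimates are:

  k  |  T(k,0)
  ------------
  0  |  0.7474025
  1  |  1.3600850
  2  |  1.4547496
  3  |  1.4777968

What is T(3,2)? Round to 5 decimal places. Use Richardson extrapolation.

Richardson extrapolation on the trapezoidal column (denominator 4−1=3):
T(2,1) = 1.4547496 + (1.4547496 − 1.3600850)/3 = 1.4863045
T(3,1) = 1.4777968 + (1.4777968 − 1.4547496)/3 = 1.4854792
T(3,2) = (16·1.4854792 − 1.4863045) / 15 = 1.4854242

1.48542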